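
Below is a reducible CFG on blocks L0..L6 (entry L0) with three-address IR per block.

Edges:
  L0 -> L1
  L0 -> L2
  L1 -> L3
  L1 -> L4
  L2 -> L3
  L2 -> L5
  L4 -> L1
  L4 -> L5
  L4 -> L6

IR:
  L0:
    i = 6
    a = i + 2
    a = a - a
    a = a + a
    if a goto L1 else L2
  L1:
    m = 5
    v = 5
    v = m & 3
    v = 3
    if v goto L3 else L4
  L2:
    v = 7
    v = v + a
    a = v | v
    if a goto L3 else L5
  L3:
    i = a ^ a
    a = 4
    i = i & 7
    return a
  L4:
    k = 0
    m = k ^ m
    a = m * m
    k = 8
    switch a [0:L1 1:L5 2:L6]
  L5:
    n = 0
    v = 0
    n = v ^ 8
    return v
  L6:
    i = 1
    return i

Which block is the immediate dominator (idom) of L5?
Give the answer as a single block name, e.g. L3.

Answer: L0

Derivation:
idom tree: L1←L0 L2←L0 L3←L0 L4←L1 L5←L0 L6←L4
Dom at joins:
  L1: preds {L0,L4}: {L0} ∩ {L0,L1,L4} = {L0}; idom=L0
  L3: preds {L1,L2}: {L0,L1} ∩ {L0,L2} = {L0}; idom=L0
  L5: preds {L2,L4}: {L0,L2} ∩ {L0,L1,L4} = {L0}; idom=L0

idom(L5) = L0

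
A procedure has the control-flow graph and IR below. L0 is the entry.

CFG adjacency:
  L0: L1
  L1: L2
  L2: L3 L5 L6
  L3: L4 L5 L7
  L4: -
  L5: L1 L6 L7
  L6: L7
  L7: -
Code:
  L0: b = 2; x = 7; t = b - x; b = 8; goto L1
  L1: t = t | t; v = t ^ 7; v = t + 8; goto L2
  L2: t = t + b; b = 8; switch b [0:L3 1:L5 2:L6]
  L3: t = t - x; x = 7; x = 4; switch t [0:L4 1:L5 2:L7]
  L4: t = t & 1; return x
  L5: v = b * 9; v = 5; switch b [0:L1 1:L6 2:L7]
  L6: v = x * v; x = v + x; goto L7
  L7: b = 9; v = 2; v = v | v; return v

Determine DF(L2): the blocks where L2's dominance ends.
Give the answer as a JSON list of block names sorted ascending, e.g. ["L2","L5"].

idom tree: L1←L0 L2←L1 L3←L2 L4←L3 L5←L2 L6←L2 L7←L2
Dom∩ at merges:
  L1: preds {L0,L5}: {L0} ∩ {L0,L1,L2,L5} = {L0}; idom=L0
  L5: preds {L2,L3}: {L0,L1,L2} ∩ {L0,L1,L2,L3} = {L0,L1,L2}; idom=L2
  L6: preds {L2,L5}: {L0,L1,L2} ∩ {L0,L1,L2,L5} = {L0,L1,L2}; idom=L2
  L7: preds {L3,L5,L6}: {L0,L1,L2,L3} ∩ {L0,L1,L2,L5} ∩ {L0,L1,L2,L6} = {L0,L1,L2}; idom=L2

Frontier:
  join L1 pred L0: · stop@L0
  join L1 pred L5: L5→L2→L1 stop@L0
  join L5 pred L2: · stop@L2
  join L5 pred L3: L3 stop@L2
  join L6 pred L2: · stop@L2
  join L6 pred L5: L5 stop@L2
  join L7 pred L3: L3 stop@L2
  join L7 pred L5: L5 stop@L2
  join L7 pred L6: L6 stop@L2
  L0 → ∅
  L1 → {L1}
  L2 → {L1}
  L3 → {L5,L7}
  L4 → ∅
  L5 → {L1,L6,L7}
  L6 → {L7}
  L7 → ∅

DF(L2) = ["L1"]

Answer: ["L1"]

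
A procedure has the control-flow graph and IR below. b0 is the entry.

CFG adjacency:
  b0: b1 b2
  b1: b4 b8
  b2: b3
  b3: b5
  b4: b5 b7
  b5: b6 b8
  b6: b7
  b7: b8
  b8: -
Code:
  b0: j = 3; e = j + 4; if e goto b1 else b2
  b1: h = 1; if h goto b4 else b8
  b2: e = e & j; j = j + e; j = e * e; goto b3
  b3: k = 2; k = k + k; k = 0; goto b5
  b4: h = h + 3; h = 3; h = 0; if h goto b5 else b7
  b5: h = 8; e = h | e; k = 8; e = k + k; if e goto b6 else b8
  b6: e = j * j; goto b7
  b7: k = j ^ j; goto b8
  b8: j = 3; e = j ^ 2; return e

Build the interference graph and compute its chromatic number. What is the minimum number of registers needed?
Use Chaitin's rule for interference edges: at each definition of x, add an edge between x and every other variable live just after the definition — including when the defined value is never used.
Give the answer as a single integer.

Answer: 3

Working:
def/use:
  b0 def {e,j} use ∅
  b1 def {h} use ∅
  b2 def {e,j} use {e,j}
  b3 def {k} use ∅
  b4 def {h} use {h}
  b5 def {e,h,k} use {e}
  b6 def {e} use {j}
  b7 def {k} use {j}
  b8 def {e,j} use ∅

Liveness:
  b0 li=∅ lo={e,j}
  b1 li={e,j} lo={e,h,j}
  b2 li={e,j} lo={e,j}
  b3 li={e,j} lo={e,j}
  b4 li={e,h,j} lo={e,j}
  b5 li={e,j} lo={j}
  b6 li={j} lo={j}
  b7 li={j} lo=∅
  b8 li=∅ lo=∅

Interference:
  e↔{h,j,k}
  h↔{e,j}
  j↔{e,h,k}
  k↔{e,j}

Registers:
  clique {e,h,j} ⇒ need ≥ 3
  3-colouring: r0={e}  r1={j}  r2={h,k}
  χ = 3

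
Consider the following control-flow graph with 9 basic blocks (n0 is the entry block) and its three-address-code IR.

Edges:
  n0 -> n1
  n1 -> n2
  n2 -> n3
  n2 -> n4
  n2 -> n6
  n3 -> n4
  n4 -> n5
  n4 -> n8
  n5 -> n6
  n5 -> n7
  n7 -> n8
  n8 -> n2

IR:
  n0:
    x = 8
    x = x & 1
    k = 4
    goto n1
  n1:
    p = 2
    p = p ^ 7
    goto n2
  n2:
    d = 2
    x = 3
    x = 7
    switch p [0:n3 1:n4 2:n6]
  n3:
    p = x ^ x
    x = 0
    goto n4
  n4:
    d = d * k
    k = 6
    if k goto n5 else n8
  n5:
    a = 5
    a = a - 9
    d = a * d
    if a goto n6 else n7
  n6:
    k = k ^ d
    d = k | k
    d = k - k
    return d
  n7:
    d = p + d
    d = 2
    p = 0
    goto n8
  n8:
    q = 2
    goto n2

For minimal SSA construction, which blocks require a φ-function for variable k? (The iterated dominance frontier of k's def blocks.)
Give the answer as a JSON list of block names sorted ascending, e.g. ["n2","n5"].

idom tree: n1←n0 n2←n1 n3←n2 n4←n2 n5←n4 n6←n2 n7←n5 n8←n4
Dom at joins:
  n2: preds {n1,n8}: {n0,n1} ∩ {n0,n1,n2,n4,n8} = {n0,n1}; idom=n1
  n4: preds {n2,n3}: {n0,n1,n2} ∩ {n0,n1,n2,n3} = {n0,n1,n2}; idom=n2
  n6: preds {n2,n5}: {n0,n1,n2} ∩ {n0,n1,n2,n4,n5} = {n0,n1,n2}; idom=n2
  n8: preds {n4,n7}: {n0,n1,n2,n4} ∩ {n0,n1,n2,n4,n5,n7} = {n0,n1,n2,n4}; idom=n4

DF derivation:
  join n2 pred n1: · stop@n1
  join n2 pred n8: n8→n4→n2 stop@n1
  join n4 pred n2: · stop@n2
  join n4 pred n3: n3 stop@n2
  join n6 pred n2: · stop@n2
  join n6 pred n5: n5→n4 stop@n2
  join n8 pred n4: · stop@n4
  join n8 pred n7: n7→n5 stop@n4
  n0 → ∅
  n1 → ∅
  n2 → {n2}
  n3 → {n4}
  n4 → {n2,n6}
  n5 → {n6,n8}
  n6 → ∅
  n7 → {n8}
  n8 → {n2}

φ for k: defs {n0,n4,n6}
  DF⁺ = {n2,n6}

Answer: ["n2", "n6"]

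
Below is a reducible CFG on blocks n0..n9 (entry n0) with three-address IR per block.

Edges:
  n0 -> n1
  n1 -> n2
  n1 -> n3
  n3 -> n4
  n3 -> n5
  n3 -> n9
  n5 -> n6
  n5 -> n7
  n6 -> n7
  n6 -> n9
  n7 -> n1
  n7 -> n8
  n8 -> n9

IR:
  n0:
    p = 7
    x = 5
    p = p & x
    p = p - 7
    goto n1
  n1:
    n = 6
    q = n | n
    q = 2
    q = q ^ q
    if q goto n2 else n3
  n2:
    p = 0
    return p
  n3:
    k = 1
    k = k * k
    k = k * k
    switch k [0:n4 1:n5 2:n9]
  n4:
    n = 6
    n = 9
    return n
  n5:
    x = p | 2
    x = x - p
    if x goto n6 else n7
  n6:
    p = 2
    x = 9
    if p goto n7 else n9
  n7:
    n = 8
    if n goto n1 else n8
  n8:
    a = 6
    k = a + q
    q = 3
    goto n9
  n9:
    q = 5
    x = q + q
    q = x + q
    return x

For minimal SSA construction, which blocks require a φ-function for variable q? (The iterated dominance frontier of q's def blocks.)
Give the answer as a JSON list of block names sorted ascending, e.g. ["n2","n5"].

Answer: ["n1", "n9"]

Working:
idom tree: n1←n0 n2←n1 n3←n1 n4←n3 n5←n3 n6←n5 n7←n5 n8←n7 n9←n3
Dom∩ at merges:
  n1: preds {n0,n7}: {n0} ∩ {n0,n1,n3,n5,n7} = {n0}; idom=n0
  n7: preds {n5,n6}: {n0,n1,n3,n5} ∩ {n0,n1,n3,n5,n6} = {n0,n1,n3,n5}; idom=n5
  n9: preds {n3,n6,n8}: {n0,n1,n3} ∩ {n0,n1,n3,n5,n6} ∩ {n0,n1,n3,n5,n7,n8} = {n0,n1,n3}; idom=n3

Frontier:
  join n1 pred n0: · stop@n0
  join n1 pred n7: n7→n5→n3→n1 stop@n0
  join n7 pred n5: · stop@n5
  join n7 pred n6: n6 stop@n5
  join n9 pred n3: · stop@n3
  join n9 pred n6: n6→n5 stop@n3
  join n9 pred n8: n8→n7→n5 stop@n3
  n0 → ∅
  n1 → {n1}
  n2 → ∅
  n3 → {n1}
  n4 → ∅
  n5 → {n1,n9}
  n6 → {n7,n9}
  n7 → {n1,n9}
  n8 → {n9}
  n9 → ∅

φ for q: defs {n1,n8,n9}
  DF⁺ = {n1,n9}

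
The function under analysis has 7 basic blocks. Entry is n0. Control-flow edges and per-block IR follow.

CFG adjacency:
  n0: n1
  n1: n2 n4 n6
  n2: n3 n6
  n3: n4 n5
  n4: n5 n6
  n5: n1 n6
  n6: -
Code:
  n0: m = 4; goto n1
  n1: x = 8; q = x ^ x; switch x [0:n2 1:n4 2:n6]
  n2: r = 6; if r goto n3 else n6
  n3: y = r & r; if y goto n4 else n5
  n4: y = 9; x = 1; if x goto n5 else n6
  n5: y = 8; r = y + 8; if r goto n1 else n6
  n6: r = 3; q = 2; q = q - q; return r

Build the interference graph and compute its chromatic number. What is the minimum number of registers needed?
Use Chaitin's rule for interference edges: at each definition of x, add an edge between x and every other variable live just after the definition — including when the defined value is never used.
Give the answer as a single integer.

def/use:
  n0: {m} / ∅
  n1: {q,x} / ∅
  n2: {r} / ∅
  n3: {y} / {r}
  n4: {x,y} / ∅
  n5: {r,y} / ∅
  n6: {q,r} / ∅

Live sets:
  live n0: ∅→∅
  live n1: ∅→∅
  live n2: ∅→{r}
  live n3: {r}→∅
  live n4: ∅→∅
  live n5: ∅→∅
  live n6: ∅→∅

Conflict graph:
  m↔∅
  q↔{r,x}
  r↔{q}
  x↔{q}
  y↔∅

Registers:
  clique {q,r} ⇒ need ≥ 2
  assign m→r0 q→r0 r→r1 x→r1 y→r0 — no edge inside a register ⇒ χ ≤ 2
  χ = 2

Answer: 2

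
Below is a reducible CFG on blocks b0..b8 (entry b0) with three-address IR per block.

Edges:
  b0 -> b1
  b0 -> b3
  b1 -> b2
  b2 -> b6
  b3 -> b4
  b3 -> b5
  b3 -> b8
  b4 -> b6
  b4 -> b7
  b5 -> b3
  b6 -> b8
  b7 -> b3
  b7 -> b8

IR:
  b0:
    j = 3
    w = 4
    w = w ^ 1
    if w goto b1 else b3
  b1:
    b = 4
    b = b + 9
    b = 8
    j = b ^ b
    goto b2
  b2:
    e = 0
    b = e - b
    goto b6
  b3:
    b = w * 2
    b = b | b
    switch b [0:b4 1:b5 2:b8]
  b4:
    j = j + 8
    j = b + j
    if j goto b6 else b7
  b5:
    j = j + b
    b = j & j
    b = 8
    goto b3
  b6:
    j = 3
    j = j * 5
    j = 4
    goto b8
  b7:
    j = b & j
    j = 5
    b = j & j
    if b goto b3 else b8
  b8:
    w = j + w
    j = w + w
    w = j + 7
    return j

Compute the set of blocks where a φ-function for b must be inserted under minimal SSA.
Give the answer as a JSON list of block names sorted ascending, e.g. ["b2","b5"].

Answer: ["b3", "b6", "b8"]

Derivation:
idom tree: b1←b0 b2←b1 b3←b0 b4←b3 b5←b3 b6←b0 b7←b4 b8←b0
Dom at joins:
  b3: preds {b0,b5,b7}: {b0} ∩ {b0,b3,b5} ∩ {b0,b3,b4,b7} = {b0}; idom=b0
  b6: preds {b2,b4}: {b0,b1,b2} ∩ {b0,b3,b4} = {b0}; idom=b0
  b8: preds {b3,b6,b7}: {b0,b3} ∩ {b0,b6} ∩ {b0,b3,b4,b7} = {b0}; idom=b0

Frontier:
  join b3 pred b0: · stop@b0
  join b3 pred b5: b5→b3 stop@b0
  join b3 pred b7: b7→b4→b3 stop@b0
  join b6 pred b2: b2→b1 stop@b0
  join b6 pred b4: b4→b3 stop@b0
  join b8 pred b3: b3 stop@b0
  join b8 pred b6: b6 stop@b0
  join b8 pred b7: b7→b4→b3 stop@b0
  DF(b0)=∅
  DF(b1)={b6}
  DF(b2)={b6}
  DF(b3)={b3,b6,b8}
  DF(b4)={b3,b6,b8}
  DF(b5)={b3}
  DF(b6)={b8}
  DF(b7)={b3,b8}
  DF(b8)=∅

φ for b: defs {b1,b2,b3,b5,b7}
  DF⁺ = {b3,b6,b8}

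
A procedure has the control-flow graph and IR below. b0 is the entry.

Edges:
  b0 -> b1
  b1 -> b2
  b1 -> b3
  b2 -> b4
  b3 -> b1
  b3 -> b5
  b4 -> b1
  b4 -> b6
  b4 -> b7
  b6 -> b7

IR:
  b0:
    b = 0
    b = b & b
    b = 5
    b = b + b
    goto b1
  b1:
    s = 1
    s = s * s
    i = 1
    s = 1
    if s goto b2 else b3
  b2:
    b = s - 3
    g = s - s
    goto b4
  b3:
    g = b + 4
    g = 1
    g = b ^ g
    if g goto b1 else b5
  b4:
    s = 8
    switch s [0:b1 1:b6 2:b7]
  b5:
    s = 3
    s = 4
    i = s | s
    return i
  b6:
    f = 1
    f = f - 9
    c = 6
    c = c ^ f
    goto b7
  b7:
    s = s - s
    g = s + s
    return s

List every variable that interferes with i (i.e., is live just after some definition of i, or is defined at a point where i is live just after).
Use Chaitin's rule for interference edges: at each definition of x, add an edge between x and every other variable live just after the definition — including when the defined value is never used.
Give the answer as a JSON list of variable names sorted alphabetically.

Answer: ["b"]

Working:
def/use:
  b0: def={b} ue=∅
  b1: def={i,s} ue=∅
  b2: def={b,g} ue={s}
  b3: def={g} ue={b}
  b4: def={s} ue=∅
  b5: def={i,s} ue=∅
  b6: def={c,f} ue=∅
  b7: def={g,s} ue={s}

Backward fixpoint:
  b0 li=∅ lo={b}
  b1 li={b} lo={b,s}
  b2 li={s} lo={b}
  b3 li={b} lo={b}
  b4 li={b} lo={b,s}
  b5 li=∅ lo=∅
  b6 li={s} lo={s}
  b7 li={s} lo=∅

Interfere edges:
  b: {g,i,s}
  c: {f,s}
  f: {c,s}
  g: {b,s}
  i: {b}
  s: {b,c,f,g}

N(i) = ["b"]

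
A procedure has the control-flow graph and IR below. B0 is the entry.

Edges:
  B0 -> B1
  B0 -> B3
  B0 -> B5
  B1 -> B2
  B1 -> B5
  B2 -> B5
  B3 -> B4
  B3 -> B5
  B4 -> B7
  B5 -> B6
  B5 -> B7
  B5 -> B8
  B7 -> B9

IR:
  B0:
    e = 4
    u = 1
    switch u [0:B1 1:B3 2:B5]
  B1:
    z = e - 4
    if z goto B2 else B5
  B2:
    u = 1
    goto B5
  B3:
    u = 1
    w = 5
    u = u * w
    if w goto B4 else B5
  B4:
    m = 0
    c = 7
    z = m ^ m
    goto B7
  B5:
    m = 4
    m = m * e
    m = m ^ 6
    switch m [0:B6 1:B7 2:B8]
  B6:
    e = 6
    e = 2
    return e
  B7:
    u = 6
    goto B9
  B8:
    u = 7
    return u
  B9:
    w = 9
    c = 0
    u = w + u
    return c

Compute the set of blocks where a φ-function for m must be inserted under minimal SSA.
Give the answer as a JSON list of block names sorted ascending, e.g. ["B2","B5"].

idom tree: B1←B0 B2←B1 B3←B0 B4←B3 B5←B0 B6←B5 B7←B0 B8←B5 B9←B7
Dom∩ at merges:
  B5: preds {B0,B1,B2,B3}: {B0} ∩ {B0,B1} ∩ {B0,B1,B2} ∩ {B0,B3} = {B0}; idom=B0
  B7: preds {B4,B5}: {B0,B3,B4} ∩ {B0,B5} = {B0}; idom=B0

DF derivation:
  B5←B0: walk · to B0
  B5←B1: walk B1 to B0
  B5←B2: walk B2→B1 to B0
  B5←B3: walk B3 to B0
  B7←B4: walk B4→B3 to B0
  B7←B5: walk B5 to B0
  B0 → ∅
  B1 → {B5}
  B2 → {B5}
  B3 → {B5,B7}
  B4 → {B7}
  B5 → {B7}
  B6 → ∅
  B7 → ∅
  B8 → ∅
  B9 → ∅

φ for m: defs {B4,B5}
  DF⁺ = {B7}

Answer: ["B7"]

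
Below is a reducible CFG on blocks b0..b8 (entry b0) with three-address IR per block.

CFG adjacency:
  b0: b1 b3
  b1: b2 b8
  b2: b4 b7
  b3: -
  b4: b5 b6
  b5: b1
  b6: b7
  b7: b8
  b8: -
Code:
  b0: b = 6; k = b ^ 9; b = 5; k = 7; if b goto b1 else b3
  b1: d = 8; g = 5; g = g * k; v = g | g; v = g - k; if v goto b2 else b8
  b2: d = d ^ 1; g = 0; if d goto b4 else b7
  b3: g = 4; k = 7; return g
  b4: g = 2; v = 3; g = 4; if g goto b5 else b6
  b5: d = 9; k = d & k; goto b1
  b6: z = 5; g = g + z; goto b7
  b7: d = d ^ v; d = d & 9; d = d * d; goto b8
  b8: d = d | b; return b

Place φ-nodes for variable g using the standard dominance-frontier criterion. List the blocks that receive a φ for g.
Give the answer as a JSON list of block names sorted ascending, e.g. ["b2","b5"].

Answer: ["b1", "b7", "b8"]

Derivation:
idom tree: b1←b0 b2←b1 b3←b0 b4←b2 b5←b4 b6←b4 b7←b2 b8←b1
Join-block Dom:
  b1: preds {b0,b5}: {b0} ∩ {b0,b1,b2,b4,b5} = {b0}; idom=b0
  b7: preds {b2,b6}: {b0,b1,b2} ∩ {b0,b1,b2,b4,b6} = {b0,b1,b2}; idom=b2
  b8: preds {b1,b7}: {b0,b1} ∩ {b0,b1,b2,b7} = {b0,b1}; idom=b1

Frontier:
  join b1 pred b0: · stop@b0
  join b1 pred b5: b5→b4→b2→b1 stop@b0
  join b7 pred b2: · stop@b2
  join b7 pred b6: b6→b4 stop@b2
  join b8 pred b1: · stop@b1
  join b8 pred b7: b7→b2 stop@b1
  b0: DF=∅
  b1: DF={b1}
  b2: DF={b1,b8}
  b3: DF=∅
  b4: DF={b1,b7}
  b5: DF={b1}
  b6: DF={b7}
  b7: DF={b8}
  b8: DF=∅

φ for g: defs {b1,b2,b3,b4,b6}
  DF⁺ = {b1,b7,b8}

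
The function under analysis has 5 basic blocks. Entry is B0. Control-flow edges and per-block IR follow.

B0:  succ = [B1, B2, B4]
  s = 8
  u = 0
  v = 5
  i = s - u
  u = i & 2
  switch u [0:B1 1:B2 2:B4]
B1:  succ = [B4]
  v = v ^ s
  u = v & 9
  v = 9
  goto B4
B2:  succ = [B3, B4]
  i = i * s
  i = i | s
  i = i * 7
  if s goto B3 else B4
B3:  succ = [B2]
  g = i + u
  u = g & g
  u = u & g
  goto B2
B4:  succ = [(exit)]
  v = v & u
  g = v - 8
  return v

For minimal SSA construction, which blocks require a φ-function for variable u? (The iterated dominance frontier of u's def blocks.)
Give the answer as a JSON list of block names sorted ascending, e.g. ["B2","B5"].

Answer: ["B2", "B4"]

Derivation:
idom tree: B1←B0 B2←B0 B3←B2 B4←B0
Dom at joins:
  B2: preds {B0,B3}: {B0} ∩ {B0,B2,B3} = {B0}; idom=B0
  B4: preds {B0,B1,B2}: {B0} ∩ {B0,B1} ∩ {B0,B2} = {B0}; idom=B0

DF walk-up:
  join B2 pred B0: · stop@B0
  join B2 pred B3: B3→B2 stop@B0
  join B4 pred B0: · stop@B0
  join B4 pred B1: B1 stop@B0
  join B4 pred B2: B2 stop@B0
  B0 → ∅
  B1 → {B4}
  B2 → {B2,B4}
  B3 → {B2}
  B4 → ∅

φ for u: defs {B0,B1,B3}
  DF⁺ = {B2,B4}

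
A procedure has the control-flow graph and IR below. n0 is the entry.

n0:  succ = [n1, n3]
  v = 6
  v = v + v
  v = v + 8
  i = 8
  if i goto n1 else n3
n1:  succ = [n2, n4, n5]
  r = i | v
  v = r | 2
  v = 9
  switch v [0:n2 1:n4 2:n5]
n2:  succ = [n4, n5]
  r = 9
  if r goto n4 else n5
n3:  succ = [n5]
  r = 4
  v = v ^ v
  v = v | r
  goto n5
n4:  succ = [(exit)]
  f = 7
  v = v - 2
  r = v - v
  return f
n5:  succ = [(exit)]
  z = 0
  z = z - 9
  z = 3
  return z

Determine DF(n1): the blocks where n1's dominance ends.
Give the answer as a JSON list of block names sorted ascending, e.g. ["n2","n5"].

Answer: ["n5"]

Working:
idom tree: n1←n0 n2←n1 n3←n0 n4←n1 n5←n0
Dom at joins:
  n4: preds {n1,n2}: {n0,n1} ∩ {n0,n1,n2} = {n0,n1}; idom=n1
  n5: preds {n1,n2,n3}: {n0,n1} ∩ {n0,n1,n2} ∩ {n0,n3} = {n0}; idom=n0

DF walk-up:
  join n4 pred n1: · stop@n1
  join n4 pred n2: n2 stop@n1
  join n5 pred n1: n1 stop@n0
  join n5 pred n2: n2→n1 stop@n0
  join n5 pred n3: n3 stop@n0
  DF(n0)=∅
  DF(n1)={n5}
  DF(n2)={n4,n5}
  DF(n3)={n5}
  DF(n4)=∅
  DF(n5)=∅

DF(n1) = ["n5"]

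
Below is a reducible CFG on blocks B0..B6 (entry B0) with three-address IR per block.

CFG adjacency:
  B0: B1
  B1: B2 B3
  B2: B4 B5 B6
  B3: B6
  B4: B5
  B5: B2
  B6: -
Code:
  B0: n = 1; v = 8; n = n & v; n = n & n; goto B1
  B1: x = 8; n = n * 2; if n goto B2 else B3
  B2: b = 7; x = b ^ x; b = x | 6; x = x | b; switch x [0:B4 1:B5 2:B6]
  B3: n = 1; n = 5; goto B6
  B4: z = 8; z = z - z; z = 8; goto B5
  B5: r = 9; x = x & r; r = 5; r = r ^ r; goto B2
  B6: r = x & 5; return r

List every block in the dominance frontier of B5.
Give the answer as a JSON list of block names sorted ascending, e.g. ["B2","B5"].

Answer: ["B2"]

Analysis:
idom tree: B1←B0 B2←B1 B3←B1 B4←B2 B5←B2 B6←B1
Join-block Dom:
  B2: preds {B1,B5}: {B0,B1} ∩ {B0,B1,B2,B5} = {B0,B1}; idom=B1
  B5: preds {B2,B4}: {B0,B1,B2} ∩ {B0,B1,B2,B4} = {B0,B1,B2}; idom=B2
  B6: preds {B2,B3}: {B0,B1,B2} ∩ {B0,B1,B3} = {B0,B1}; idom=B1

DF walk-up:
  join B2 pred B1: · stop@B1
  join B2 pred B5: B5→B2 stop@B1
  join B5 pred B2: · stop@B2
  join B5 pred B4: B4 stop@B2
  join B6 pred B2: B2 stop@B1
  join B6 pred B3: B3 stop@B1
  DF(B0)=∅
  DF(B1)=∅
  DF(B2)={B2,B6}
  DF(B3)={B6}
  DF(B4)={B5}
  DF(B5)={B2}
  DF(B6)=∅

DF(B5) = ["B2"]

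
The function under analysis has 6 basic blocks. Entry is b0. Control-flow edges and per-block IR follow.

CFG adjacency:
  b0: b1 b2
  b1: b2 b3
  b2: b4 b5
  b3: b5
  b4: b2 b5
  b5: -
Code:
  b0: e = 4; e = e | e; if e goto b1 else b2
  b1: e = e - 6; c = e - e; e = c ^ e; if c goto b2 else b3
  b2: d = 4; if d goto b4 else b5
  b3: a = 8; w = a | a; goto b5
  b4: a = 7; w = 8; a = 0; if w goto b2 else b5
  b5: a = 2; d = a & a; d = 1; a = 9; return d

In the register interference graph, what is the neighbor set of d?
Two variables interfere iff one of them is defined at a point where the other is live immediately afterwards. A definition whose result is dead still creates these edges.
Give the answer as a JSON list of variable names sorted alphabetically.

Answer: ["a"]

Derivation:
Block summaries:
  b0: {e} / ∅
  b1: {c,e} / {e}
  b2: {d} / ∅
  b3: {a,w} / ∅
  b4: {a,w} / ∅
  b5: {a,d} / ∅

Live sets:
  b0: in=∅ out={e}
  b1: in={e} out=∅
  b2: in=∅ out=∅
  b3: in=∅ out=∅
  b4: in=∅ out=∅
  b5: in=∅ out=∅

Interference:
  a↔{d,w}
  c↔{e}
  d↔{a}
  e↔{c}
  w↔{a}

N(d) = ["a"]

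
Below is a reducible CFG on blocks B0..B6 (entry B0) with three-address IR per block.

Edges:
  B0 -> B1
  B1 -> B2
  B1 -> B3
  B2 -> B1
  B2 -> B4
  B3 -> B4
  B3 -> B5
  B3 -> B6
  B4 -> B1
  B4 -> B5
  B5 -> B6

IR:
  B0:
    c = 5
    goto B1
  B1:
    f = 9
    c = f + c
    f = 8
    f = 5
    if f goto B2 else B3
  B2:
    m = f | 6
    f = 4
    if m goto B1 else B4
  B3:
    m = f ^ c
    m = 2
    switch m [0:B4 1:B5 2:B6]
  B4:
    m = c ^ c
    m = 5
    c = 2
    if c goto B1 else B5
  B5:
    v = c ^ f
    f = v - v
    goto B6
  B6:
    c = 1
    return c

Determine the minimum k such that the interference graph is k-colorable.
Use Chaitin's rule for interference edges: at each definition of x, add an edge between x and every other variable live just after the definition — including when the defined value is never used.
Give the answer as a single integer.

Answer: 3

Working:
def/use:
  B0: {c} / ∅
  B1: {c,f} / {c}
  B2: {f,m} / {f}
  B3: {m} / {c,f}
  B4: {c,m} / {c}
  B5: {f,v} / {c,f}
  B6: {c} / ∅

Liveness:
  B0: in=∅ out={c}
  B1: in={c} out={c,f}
  B2: in={c,f} out={c,f}
  B3: in={c,f} out={c,f}
  B4: in={c,f} out={c,f}
  B5: in={c,f} out=∅
  B6: in=∅ out=∅

Interfere edges:
  c — {f,m}
  f — {c,m}
  m — {c,f}
  v — ∅

Registers:
  {c,f,m} pairwise interfere (3-clique) ⇒ χ ≥ 3
  3-colouring: c0={c,v}  c1={f}  c2={m}
  χ = 3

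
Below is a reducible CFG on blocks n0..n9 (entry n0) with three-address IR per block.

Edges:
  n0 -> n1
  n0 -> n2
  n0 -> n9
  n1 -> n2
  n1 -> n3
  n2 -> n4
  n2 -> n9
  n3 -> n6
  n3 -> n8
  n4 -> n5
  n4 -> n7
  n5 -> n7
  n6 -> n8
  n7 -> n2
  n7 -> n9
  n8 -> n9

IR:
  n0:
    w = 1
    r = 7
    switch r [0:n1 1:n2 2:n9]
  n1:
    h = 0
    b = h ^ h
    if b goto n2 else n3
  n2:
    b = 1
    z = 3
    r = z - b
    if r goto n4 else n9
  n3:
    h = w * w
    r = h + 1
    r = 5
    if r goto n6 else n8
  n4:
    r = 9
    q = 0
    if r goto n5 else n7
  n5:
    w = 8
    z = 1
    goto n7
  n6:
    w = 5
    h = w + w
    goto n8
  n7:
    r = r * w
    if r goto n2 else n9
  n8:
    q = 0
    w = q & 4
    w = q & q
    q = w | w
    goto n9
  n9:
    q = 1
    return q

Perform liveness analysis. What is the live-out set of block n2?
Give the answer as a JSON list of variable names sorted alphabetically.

Block summaries:
  n0 def {r,w} use ∅
  n1 def {b,h} use ∅
  n2 def {b,r,z} use ∅
  n3 def {h,r} use {w}
  n4 def {q,r} use ∅
  n5 def {w,z} use ∅
  n6 def {h,w} use ∅
  n7 def {r} use {r,w}
  n8 def {q,w} use ∅
  n9 def {q} use ∅

Backward fixpoint:
  n0 li=∅ lo={w}
  n1 li={w} lo={w}
  n2 li={w} lo={w}
  n3 li={w} lo=∅
  n4 li={w} lo={r,w}
  n5 li={r} lo={r,w}
  n6 li=∅ lo=∅
  n7 li={r,w} lo={w}
  n8 li=∅ lo=∅
  n9 li=∅ lo=∅

live-out(n2) = ["w"]

Answer: ["w"]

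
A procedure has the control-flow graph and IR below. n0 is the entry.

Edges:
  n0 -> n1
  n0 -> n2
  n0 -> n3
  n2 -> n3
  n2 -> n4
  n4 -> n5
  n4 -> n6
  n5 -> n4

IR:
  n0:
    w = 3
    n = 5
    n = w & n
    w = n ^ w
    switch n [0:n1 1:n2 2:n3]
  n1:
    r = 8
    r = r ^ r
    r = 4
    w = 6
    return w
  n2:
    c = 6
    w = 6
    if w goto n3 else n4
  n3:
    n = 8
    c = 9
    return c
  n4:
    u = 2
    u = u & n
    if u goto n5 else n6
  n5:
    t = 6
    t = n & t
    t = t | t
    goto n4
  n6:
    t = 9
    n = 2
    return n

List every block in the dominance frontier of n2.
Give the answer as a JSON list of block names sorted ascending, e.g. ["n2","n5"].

idom tree: n1←n0 n2←n0 n3←n0 n4←n2 n5←n4 n6←n4
Join-block Dom:
  n3: preds {n0,n2}: {n0} ∩ {n0,n2} = {n0}; idom=n0
  n4: preds {n2,n5}: {n0,n2} ∩ {n0,n2,n4,n5} = {n0,n2}; idom=n2

DF walk-up:
  join n3 pred n0: · stop@n0
  join n3 pred n2: n2 stop@n0
  join n4 pred n2: · stop@n2
  join n4 pred n5: n5→n4 stop@n2
  n0: DF=∅
  n1: DF=∅
  n2: DF={n3}
  n3: DF=∅
  n4: DF={n4}
  n5: DF={n4}
  n6: DF=∅

DF(n2) = ["n3"]

Answer: ["n3"]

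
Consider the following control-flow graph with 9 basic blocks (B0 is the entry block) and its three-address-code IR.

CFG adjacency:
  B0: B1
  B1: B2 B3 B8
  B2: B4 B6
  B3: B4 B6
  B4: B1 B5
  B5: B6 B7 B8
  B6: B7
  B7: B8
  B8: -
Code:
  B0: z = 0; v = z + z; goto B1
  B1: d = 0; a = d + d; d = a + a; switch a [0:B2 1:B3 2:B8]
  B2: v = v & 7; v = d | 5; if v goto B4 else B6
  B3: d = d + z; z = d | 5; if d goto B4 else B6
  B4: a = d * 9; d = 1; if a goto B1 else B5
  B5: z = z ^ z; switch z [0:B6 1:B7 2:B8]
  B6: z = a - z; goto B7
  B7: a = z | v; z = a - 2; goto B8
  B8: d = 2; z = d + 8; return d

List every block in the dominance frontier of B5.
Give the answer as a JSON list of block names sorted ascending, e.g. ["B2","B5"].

idom tree: B1←B0 B2←B1 B3←B1 B4←B1 B5←B4 B6←B1 B7←B1 B8←B1
Dom at joins:
  B1: preds {B0,B4}: {B0} ∩ {B0,B1,B4} = {B0}; idom=B0
  B4: preds {B2,B3}: {B0,B1,B2} ∩ {B0,B1,B3} = {B0,B1}; idom=B1
  B6: preds {B2,B3,B5}: {B0,B1,B2} ∩ {B0,B1,B3} ∩ {B0,B1,B4,B5} = {B0,B1}; idom=B1
  B7: preds {B5,B6}: {B0,B1,B4,B5} ∩ {B0,B1,B6} = {B0,B1}; idom=B1
  B8: preds {B1,B5,B7}: {B0,B1} ∩ {B0,B1,B4,B5} ∩ {B0,B1,B7} = {B0,B1}; idom=B1

DF derivation:
  B1←B0: walk · to B0
  B1←B4: walk B4→B1 to B0
  B4←B2: walk B2 to B1
  B4←B3: walk B3 to B1
  B6←B2: walk B2 to B1
  B6←B3: walk B3 to B1
  B6←B5: walk B5→B4 to B1
  B7←B5: walk B5→B4 to B1
  B7←B6: walk B6 to B1
  B8←B1: walk · to B1
  B8←B5: walk B5→B4 to B1
  B8←B7: walk B7 to B1
  DF(B0)=∅
  DF(B1)={B1}
  DF(B2)={B4,B6}
  DF(B3)={B4,B6}
  DF(B4)={B1,B6,B7,B8}
  DF(B5)={B6,B7,B8}
  DF(B6)={B7}
  DF(B7)={B8}
  DF(B8)=∅

DF(B5) = ["B6", "B7", "B8"]

Answer: ["B6", "B7", "B8"]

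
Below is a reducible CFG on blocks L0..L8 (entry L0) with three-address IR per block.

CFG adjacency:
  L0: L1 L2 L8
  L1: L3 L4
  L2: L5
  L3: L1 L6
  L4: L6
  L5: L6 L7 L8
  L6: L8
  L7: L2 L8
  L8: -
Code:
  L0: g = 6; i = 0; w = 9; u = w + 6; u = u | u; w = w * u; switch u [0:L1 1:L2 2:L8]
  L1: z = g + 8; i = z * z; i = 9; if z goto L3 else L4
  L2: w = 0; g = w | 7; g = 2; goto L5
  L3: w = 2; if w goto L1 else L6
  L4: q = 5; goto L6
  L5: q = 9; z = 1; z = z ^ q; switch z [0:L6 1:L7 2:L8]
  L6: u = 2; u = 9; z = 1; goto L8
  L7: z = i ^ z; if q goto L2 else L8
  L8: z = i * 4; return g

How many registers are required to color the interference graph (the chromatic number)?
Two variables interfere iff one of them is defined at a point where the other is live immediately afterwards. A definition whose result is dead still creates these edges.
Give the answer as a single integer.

Per-block:
  L0: def={g,i,u,w} ue=∅
  L1: def={i,z} ue={g}
  L2: def={g,w} ue=∅
  L3: def={w} ue=∅
  L4: def={q} ue=∅
  L5: def={q,z} ue=∅
  L6: def={u,z} ue=∅
  L7: def={z} ue={i,q,z}
  L8: def={z} ue={g,i}

Backward fixpoint:
  live L0: ∅→{g,i}
  live L1: {g}→{g,i}
  live L2: {i}→{g,i}
  live L3: {g,i}→{g,i}
  live L4: {g,i}→{g,i}
  live L5: {g,i}→{g,i,q,z}
  live L6: {g,i}→{g,i}
  live L7: {g,i,q,z}→{g,i}
  live L8: {g,i}→∅

Interfere edges:
  g — {i,q,u,w,z}
  i — {g,q,u,w,z}
  q — {g,i,z}
  u — {g,i,w}
  w — {g,i,u}
  z — {g,i,q}

Chromatic number:
  lower bound: {g,i,q,z} mutually conflict ⇒ χ ≥ 4
  4-colouring: R0={g}  R1={i}  R2={q,u}  R3={w,z}
  χ = 4

Answer: 4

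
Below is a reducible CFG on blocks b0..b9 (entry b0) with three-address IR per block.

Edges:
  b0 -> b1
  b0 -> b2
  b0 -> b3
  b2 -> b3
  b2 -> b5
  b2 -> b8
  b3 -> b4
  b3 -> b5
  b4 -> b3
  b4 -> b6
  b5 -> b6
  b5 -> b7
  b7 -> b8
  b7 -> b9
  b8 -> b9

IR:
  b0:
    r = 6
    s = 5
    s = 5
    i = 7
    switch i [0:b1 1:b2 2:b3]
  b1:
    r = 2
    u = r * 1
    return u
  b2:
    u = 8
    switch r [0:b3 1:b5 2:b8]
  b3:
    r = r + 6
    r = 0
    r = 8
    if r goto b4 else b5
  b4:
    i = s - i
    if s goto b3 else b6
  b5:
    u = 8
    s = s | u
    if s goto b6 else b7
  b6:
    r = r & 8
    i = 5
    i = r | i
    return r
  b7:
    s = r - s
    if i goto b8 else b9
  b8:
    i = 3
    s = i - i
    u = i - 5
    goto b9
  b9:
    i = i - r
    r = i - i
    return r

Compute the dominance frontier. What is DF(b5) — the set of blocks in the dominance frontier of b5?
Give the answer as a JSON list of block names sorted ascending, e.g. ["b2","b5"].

idom tree: b1←b0 b2←b0 b3←b0 b4←b3 b5←b0 b6←b0 b7←b5 b8←b0 b9←b0
Join-block Dom:
  b3: preds {b0,b2,b4}: {b0} ∩ {b0,b2} ∩ {b0,b3,b4} = {b0}; idom=b0
  b5: preds {b2,b3}: {b0,b2} ∩ {b0,b3} = {b0}; idom=b0
  b6: preds {b4,b5}: {b0,b3,b4} ∩ {b0,b5} = {b0}; idom=b0
  b8: preds {b2,b7}: {b0,b2} ∩ {b0,b5,b7} = {b0}; idom=b0
  b9: preds {b7,b8}: {b0,b5,b7} ∩ {b0,b8} = {b0}; idom=b0

DF walk-up:
  b3←b0: walk · to b0
  b3←b2: walk b2 to b0
  b3←b4: walk b4→b3 to b0
  b5←b2: walk b2 to b0
  b5←b3: walk b3 to b0
  b6←b4: walk b4→b3 to b0
  b6←b5: walk b5 to b0
  b8←b2: walk b2 to b0
  b8←b7: walk b7→b5 to b0
  b9←b7: walk b7→b5 to b0
  b9←b8: walk b8 to b0
  DF(b0)=∅
  DF(b1)=∅
  DF(b2)={b3,b5,b8}
  DF(b3)={b3,b5,b6}
  DF(b4)={b3,b6}
  DF(b5)={b6,b8,b9}
  DF(b6)=∅
  DF(b7)={b8,b9}
  DF(b8)={b9}
  DF(b9)=∅

DF(b5) = ["b6", "b8", "b9"]

Answer: ["b6", "b8", "b9"]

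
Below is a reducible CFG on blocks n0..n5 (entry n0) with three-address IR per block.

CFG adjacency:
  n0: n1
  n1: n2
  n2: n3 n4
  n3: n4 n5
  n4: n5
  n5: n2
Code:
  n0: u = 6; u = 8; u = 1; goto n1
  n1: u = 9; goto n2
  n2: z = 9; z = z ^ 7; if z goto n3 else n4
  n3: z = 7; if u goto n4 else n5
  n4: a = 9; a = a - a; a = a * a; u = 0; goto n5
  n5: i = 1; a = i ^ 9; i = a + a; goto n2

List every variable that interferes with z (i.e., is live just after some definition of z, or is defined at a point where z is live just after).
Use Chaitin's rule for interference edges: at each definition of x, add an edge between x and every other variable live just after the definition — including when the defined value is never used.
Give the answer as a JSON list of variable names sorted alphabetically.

def/use:
  n0: def={u} ue=∅
  n1: def={u} ue=∅
  n2: def={z} ue=∅
  n3: def={z} ue={u}
  n4: def={a,u} ue=∅
  n5: def={a,i} ue=∅

Live sets:
  n0: in=∅ out=∅
  n1: in=∅ out={u}
  n2: in={u} out={u}
  n3: in={u} out={u}
  n4: in=∅ out={u}
  n5: in={u} out={u}

Interfere edges:
  a↔{u}
  i↔{u}
  u↔{a,i,z}
  z↔{u}

N(z) = ["u"]

Answer: ["u"]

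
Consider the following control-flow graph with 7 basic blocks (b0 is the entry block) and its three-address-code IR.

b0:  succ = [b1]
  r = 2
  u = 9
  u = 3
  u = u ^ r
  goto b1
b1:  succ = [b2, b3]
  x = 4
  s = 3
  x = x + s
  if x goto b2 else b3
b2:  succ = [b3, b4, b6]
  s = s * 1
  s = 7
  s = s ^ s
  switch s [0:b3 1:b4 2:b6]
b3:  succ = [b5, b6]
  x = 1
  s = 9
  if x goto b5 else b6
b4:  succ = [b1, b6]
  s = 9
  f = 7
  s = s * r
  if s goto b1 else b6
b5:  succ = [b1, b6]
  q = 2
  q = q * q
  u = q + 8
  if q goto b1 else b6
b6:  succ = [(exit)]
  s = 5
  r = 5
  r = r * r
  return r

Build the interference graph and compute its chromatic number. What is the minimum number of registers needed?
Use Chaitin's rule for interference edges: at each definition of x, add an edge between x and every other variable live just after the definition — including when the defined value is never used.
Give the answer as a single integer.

Answer: 3

Working:
Per-block:
  b0: def={r,u} ue=∅
  b1: def={s,x} ue=∅
  b2: def={s} ue={s}
  b3: def={s,x} ue=∅
  b4: def={f,s} ue={r}
  b5: def={q,u} ue=∅
  b6: def={r,s} ue=∅

Live sets:
  b0 li=∅ lo={r}
  b1 li={r} lo={r,s}
  b2 li={r,s} lo={r}
  b3 li={r} lo={r}
  b4 li={r} lo={r}
  b5 li={r} lo={r}
  b6 li=∅ lo=∅

Interfere edges:
  f — {r,s}
  q — {r,u}
  r — {f,q,s,u,x}
  s — {f,r,x}
  u — {q,r}
  x — {r,s}

Registers:
  clique {f,r,s} ⇒ need ≥ 3
  3-colouring: c0={r}  c1={q,s}  c2={f,u,x}
  χ = 3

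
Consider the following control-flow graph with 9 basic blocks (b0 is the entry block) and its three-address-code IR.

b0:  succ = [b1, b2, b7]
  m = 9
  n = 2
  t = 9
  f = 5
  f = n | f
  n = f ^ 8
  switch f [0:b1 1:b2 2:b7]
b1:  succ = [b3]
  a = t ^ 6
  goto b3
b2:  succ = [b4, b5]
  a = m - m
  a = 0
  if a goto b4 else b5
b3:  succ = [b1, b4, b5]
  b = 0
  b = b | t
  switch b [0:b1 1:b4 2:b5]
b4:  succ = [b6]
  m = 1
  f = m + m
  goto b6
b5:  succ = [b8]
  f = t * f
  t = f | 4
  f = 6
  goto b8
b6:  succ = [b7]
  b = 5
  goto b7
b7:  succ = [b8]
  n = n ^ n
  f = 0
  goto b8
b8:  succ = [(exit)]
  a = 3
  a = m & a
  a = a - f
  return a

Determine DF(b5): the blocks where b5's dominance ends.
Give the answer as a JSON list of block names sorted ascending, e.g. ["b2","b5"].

idom tree: b1←b0 b2←b0 b3←b1 b4←b0 b5←b0 b6←b4 b7←b0 b8←b0
Dom at joins:
  b1: preds {b0,b3}: {b0} ∩ {b0,b1,b3} = {b0}; idom=b0
  b4: preds {b2,b3}: {b0,b2} ∩ {b0,b1,b3} = {b0}; idom=b0
  b5: preds {b2,b3}: {b0,b2} ∩ {b0,b1,b3} = {b0}; idom=b0
  b7: preds {b0,b6}: {b0} ∩ {b0,b4,b6} = {b0}; idom=b0
  b8: preds {b5,b7}: {b0,b5} ∩ {b0,b7} = {b0}; idom=b0

DF walk-up:
  join b1 pred b0: · stop@b0
  join b1 pred b3: b3→b1 stop@b0
  join b4 pred b2: b2 stop@b0
  join b4 pred b3: b3→b1 stop@b0
  join b5 pred b2: b2 stop@b0
  join b5 pred b3: b3→b1 stop@b0
  join b7 pred b0: · stop@b0
  join b7 pred b6: b6→b4 stop@b0
  join b8 pred b5: b5 stop@b0
  join b8 pred b7: b7 stop@b0
  b0 → ∅
  b1 → {b1,b4,b5}
  b2 → {b4,b5}
  b3 → {b1,b4,b5}
  b4 → {b7}
  b5 → {b8}
  b6 → {b7}
  b7 → {b8}
  b8 → ∅

DF(b5) = ["b8"]

Answer: ["b8"]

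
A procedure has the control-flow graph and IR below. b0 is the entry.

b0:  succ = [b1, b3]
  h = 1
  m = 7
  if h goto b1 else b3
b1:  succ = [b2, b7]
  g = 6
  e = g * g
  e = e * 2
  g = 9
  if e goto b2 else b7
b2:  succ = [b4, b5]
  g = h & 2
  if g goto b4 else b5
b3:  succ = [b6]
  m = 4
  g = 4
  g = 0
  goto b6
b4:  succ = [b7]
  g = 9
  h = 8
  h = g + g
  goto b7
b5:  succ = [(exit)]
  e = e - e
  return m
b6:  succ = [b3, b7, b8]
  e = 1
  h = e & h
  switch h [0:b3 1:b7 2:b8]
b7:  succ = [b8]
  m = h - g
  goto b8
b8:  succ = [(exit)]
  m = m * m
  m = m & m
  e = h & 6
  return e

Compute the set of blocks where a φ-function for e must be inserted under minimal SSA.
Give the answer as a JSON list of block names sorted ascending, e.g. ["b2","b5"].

idom tree: b1←b0 b2←b1 b3←b0 b4←b2 b5←b2 b6←b3 b7←b0 b8←b0
Join-block Dom:
  b3: preds {b0,b6}: {b0} ∩ {b0,b3,b6} = {b0}; idom=b0
  b7: preds {b1,b4,b6}: {b0,b1} ∩ {b0,b1,b2,b4} ∩ {b0,b3,b6} = {b0}; idom=b0
  b8: preds {b6,b7}: {b0,b3,b6} ∩ {b0,b7} = {b0}; idom=b0

DF walk-up:
  b3←b0: walk · to b0
  b3←b6: walk b6→b3 to b0
  b7←b1: walk b1 to b0
  b7←b4: walk b4→b2→b1 to b0
  b7←b6: walk b6→b3 to b0
  b8←b6: walk b6→b3 to b0
  b8←b7: walk b7 to b0
  DF(b0)=∅
  DF(b1)={b7}
  DF(b2)={b7}
  DF(b3)={b3,b7,b8}
  DF(b4)={b7}
  DF(b5)=∅
  DF(b6)={b3,b7,b8}
  DF(b7)={b8}
  DF(b8)=∅

φ for e: defs {b1,b5,b6,b8}
  DF⁺ = {b3,b7,b8}

Answer: ["b3", "b7", "b8"]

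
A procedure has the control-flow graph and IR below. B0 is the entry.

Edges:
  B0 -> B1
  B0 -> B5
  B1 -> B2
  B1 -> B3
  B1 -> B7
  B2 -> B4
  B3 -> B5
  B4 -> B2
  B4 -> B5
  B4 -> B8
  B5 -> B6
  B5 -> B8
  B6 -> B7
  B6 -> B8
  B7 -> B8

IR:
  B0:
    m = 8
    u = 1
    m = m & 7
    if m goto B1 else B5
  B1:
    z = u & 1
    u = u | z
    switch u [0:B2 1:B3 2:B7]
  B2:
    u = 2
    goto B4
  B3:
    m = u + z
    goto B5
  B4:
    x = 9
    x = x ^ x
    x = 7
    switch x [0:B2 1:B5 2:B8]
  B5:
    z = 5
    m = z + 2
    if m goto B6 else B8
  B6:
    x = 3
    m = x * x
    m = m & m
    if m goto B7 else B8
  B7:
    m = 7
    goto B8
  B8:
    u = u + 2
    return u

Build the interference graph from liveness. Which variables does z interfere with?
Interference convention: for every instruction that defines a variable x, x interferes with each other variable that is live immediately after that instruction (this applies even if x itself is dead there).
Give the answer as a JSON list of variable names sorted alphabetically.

def/use:
  B0: def={m,u} ue=∅
  B1: def={u,z} ue={u}
  B2: def={u} ue=∅
  B3: def={m} ue={u,z}
  B4: def={x} ue=∅
  B5: def={m,z} ue=∅
  B6: def={m,x} ue=∅
  B7: def={m} ue=∅
  B8: def={u} ue={u}

Live sets:
  live B0: ∅→{u}
  live B1: {u}→{u,z}
  live B2: ∅→{u}
  live B3: {u,z}→{u}
  live B4: {u}→{u}
  live B5: {u}→{u}
  live B6: {u}→{u}
  live B7: {u}→{u}
  live B8: {u}→∅

Conflict graph:
  m↔{u}
  u↔{m,x,z}
  x↔{u}
  z↔{u}

N(z) = ["u"]

Answer: ["u"]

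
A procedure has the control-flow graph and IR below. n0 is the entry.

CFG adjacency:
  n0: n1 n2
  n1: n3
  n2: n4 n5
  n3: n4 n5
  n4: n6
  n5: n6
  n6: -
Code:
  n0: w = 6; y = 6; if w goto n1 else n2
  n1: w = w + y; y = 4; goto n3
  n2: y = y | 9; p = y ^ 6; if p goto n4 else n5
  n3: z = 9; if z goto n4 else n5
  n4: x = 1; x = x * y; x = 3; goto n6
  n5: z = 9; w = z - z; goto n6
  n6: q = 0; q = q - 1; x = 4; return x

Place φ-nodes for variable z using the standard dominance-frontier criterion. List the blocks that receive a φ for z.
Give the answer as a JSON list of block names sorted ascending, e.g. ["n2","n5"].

idom tree: n1←n0 n2←n0 n3←n1 n4←n0 n5←n0 n6←n0
Join-block Dom:
  n4: preds {n2,n3}: {n0,n2} ∩ {n0,n1,n3} = {n0}; idom=n0
  n5: preds {n2,n3}: {n0,n2} ∩ {n0,n1,n3} = {n0}; idom=n0
  n6: preds {n4,n5}: {n0,n4} ∩ {n0,n5} = {n0}; idom=n0

Frontier:
  join n4 pred n2: n2 stop@n0
  join n4 pred n3: n3→n1 stop@n0
  join n5 pred n2: n2 stop@n0
  join n5 pred n3: n3→n1 stop@n0
  join n6 pred n4: n4 stop@n0
  join n6 pred n5: n5 stop@n0
  n0 → ∅
  n1 → {n4,n5}
  n2 → {n4,n5}
  n3 → {n4,n5}
  n4 → {n6}
  n5 → {n6}
  n6 → ∅

φ for z: defs {n3,n5}
  DF⁺ = {n4,n5,n6}

Answer: ["n4", "n5", "n6"]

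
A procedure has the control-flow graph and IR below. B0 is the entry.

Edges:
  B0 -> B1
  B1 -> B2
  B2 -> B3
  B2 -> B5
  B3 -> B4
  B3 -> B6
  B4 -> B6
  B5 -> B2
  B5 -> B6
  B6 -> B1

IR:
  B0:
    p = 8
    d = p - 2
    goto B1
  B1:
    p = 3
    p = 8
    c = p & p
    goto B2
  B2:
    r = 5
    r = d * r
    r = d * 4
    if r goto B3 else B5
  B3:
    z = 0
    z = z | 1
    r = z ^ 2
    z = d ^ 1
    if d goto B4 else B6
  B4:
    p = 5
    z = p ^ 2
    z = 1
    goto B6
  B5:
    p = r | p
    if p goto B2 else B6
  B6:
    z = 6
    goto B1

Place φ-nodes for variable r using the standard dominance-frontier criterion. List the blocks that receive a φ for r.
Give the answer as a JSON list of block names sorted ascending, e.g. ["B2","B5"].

Answer: ["B1", "B2", "B6"]

Analysis:
idom tree: B1←B0 B2←B1 B3←B2 B4←B3 B5←B2 B6←B2
Dom at joins:
  B1: preds {B0,B6}: {B0} ∩ {B0,B1,B2,B6} = {B0}; idom=B0
  B2: preds {B1,B5}: {B0,B1} ∩ {B0,B1,B2,B5} = {B0,B1}; idom=B1
  B6: preds {B3,B4,B5}: {B0,B1,B2,B3} ∩ {B0,B1,B2,B3,B4} ∩ {B0,B1,B2,B5} = {B0,B1,B2}; idom=B2

Frontier:
  B1←B0: walk · to B0
  B1←B6: walk B6→B2→B1 to B0
  B2←B1: walk · to B1
  B2←B5: walk B5→B2 to B1
  B6←B3: walk B3 to B2
  B6←B4: walk B4→B3 to B2
  B6←B5: walk B5 to B2
  DF(B0)=∅
  DF(B1)={B1}
  DF(B2)={B1,B2}
  DF(B3)={B6}
  DF(B4)={B6}
  DF(B5)={B2,B6}
  DF(B6)={B1}

φ for r: defs {B2,B3}
  DF⁺ = {B1,B2,B6}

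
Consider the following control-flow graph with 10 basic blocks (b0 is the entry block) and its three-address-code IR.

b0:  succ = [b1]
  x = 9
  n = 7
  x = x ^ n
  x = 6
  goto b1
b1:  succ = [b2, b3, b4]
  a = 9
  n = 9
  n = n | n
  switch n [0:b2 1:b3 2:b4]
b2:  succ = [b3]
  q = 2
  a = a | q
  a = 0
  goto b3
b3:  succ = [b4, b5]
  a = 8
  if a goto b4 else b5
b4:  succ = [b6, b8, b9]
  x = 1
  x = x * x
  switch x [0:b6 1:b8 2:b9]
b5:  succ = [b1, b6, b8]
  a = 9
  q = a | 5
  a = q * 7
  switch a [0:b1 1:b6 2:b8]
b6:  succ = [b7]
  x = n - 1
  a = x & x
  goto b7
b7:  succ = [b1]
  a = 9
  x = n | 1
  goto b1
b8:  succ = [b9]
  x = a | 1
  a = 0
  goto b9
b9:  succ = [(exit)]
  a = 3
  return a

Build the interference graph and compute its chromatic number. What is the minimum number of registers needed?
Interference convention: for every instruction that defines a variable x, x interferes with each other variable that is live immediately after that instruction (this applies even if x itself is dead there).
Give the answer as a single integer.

Answer: 3

Analysis:
Block summaries:
  b0: {n,x} / ∅
  b1: {a,n} / ∅
  b2: {a,q} / {a}
  b3: {a} / ∅
  b4: {x} / ∅
  b5: {a,q} / ∅
  b6: {a,x} / {n}
  b7: {a,x} / {n}
  b8: {a,x} / {a}
  b9: {a} / ∅

Live sets:
  b0 li=∅ lo=∅
  b1 li=∅ lo={a,n}
  b2 li={a,n} lo={n}
  b3 li={n} lo={a,n}
  b4 li={a,n} lo={a,n}
  b5 li={n} lo={a,n}
  b6 li={n} lo={n}
  b7 li={n} lo=∅
  b8 li={a} lo=∅
  b9 li=∅ lo=∅

Conflict graph:
  a: {n,q,x}
  n: {a,q,x}
  q: {a,n}
  x: {a,n}

Colouring:
  clique {a,n,q} ⇒ need ≥ 3
  3-colouring: R0={a}  R1={n}  R2={q,x}
  χ = 3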